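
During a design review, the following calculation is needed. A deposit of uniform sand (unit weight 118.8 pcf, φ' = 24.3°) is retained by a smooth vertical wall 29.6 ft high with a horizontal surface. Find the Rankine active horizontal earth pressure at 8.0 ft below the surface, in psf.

396 psf

K_a = (1 − sin φ)/(1 + sin φ) = 0.4169.
σ_h = K_a γ z = 0.4169 × 118.8 × 8.0 = 396.2 psf.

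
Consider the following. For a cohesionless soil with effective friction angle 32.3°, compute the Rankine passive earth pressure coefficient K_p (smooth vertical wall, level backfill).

K_p = (1 + sin φ)/(1 − sin φ) = tan²(45° + 32.3°/2) = 3.295.

3.30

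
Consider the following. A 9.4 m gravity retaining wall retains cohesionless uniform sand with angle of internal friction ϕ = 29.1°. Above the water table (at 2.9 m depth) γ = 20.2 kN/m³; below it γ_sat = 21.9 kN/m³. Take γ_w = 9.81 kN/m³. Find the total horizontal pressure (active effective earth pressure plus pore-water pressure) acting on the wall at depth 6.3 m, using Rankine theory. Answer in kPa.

K_a = (1 − sin φ)/(1 + sin φ) = 0.3456.
γ' = 21.9 − 9.81 = 12.09 kN/m³.
Effective vertical stress at 6.3 m: σ'_v = 20.2×2.9 + 12.09×3.40 = 99.69 kPa.
σ'_h = K_a σ'_v = 0.3456 × 99.69 = 34.45 kPa; u = γ_w × 3.40 = 33.35 kPa.
Total σ_h = 34.45 + 33.35 = 67.80 kPa.

67.8 kPa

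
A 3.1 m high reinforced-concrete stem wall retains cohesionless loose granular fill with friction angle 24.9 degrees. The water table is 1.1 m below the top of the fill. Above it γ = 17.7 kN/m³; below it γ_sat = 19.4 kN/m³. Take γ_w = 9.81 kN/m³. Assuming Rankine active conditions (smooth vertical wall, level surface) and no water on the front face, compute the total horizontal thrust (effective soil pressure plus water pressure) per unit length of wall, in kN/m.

47.7 kN/m

K_a = tan²(45° − φ/2) = 0.4074.
γ' = 19.4 − 9.81 = 9.590 kN/m³. Depth below WT = 2.0 m.
σ'_h at WT = K_a γ d_w = 7.933 kPa; at base = 7.933 + K_a γ' × 2.0 = 15.75 kPa.
P₁ (0–1.1 m) = ½×7.933×1.1 = 4.363. P₂ (1.1–3.1 m) = ½(7.933+15.75)×2.0 = 23.68.
P_w = ½ γ_w h₂² = 0.5×9.81×2.0² = 19.62. Total = 4.363+23.68+19.62 = 47.66 kN/m.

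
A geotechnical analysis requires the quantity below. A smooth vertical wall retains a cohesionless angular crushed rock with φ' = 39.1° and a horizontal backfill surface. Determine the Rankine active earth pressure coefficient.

0.226

K_a = tan²(45° − φ/2) = tan²(25.45°) = 0.2265.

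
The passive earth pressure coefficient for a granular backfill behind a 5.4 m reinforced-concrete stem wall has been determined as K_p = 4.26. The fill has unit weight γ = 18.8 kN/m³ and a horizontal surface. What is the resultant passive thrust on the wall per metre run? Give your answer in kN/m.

1170 kN/m

P = ½ K_p γ H² = 0.5 × 4.26 × 18.8 × 5.4² = 1168 kN/m.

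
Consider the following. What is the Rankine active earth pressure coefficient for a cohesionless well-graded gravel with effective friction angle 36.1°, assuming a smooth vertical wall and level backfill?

0.258

K_a = (1 − sin φ)/(1 + sin φ) = (1 − sin 36.1°)/(1 + sin 36.1°) = 0.2585.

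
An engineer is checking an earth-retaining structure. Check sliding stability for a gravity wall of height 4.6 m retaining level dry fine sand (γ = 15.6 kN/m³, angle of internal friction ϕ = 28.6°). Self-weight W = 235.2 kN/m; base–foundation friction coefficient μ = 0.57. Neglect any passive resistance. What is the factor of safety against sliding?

K_a = tan²(45° − 28.6°/2) = 0.3525.
P_a = ½K_aγH² = 0.5×0.3525×15.6×4.6² = 58.19 kN/m, acting at H/3 = 1.533 m above the base.
FS_sliding = μW / P_a = 0.57×235.2 / 58.19 = 2.304.

2.30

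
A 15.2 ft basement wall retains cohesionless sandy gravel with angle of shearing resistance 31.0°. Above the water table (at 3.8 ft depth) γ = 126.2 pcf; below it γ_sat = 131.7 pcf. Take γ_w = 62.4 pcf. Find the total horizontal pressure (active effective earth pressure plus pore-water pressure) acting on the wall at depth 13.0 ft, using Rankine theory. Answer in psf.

932 psf

K_a = (1 − sin φ)/(1 + sin φ) = 0.3201.
γ' = 131.7 − 62.4 = 69.30 pcf.
Effective vertical stress at 13.0 ft: σ'_v = 126.2×3.8 + 69.30×9.20 = 1117 psf.
σ'_h = K_a σ'_v = 0.3201 × 1117 = 357.6 psf; u = γ_w × 9.20 = 574.1 psf.
Total σ_h = 357.6 + 574.1 = 931.7 psf.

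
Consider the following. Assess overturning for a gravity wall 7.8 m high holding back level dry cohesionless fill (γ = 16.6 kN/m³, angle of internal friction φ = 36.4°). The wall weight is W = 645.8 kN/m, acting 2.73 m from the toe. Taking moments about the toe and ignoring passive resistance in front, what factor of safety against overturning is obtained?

5.26

K_a = tan²(45° − 36.4°/2) = 0.2552.
P_a = ½K_aγH² = 0.5×0.2552×16.6×7.8² = 128.9 kN/m, acting at H/3 = 2.600 m above the base.
Overturning moment M_o = P_a × H/3 = 128.9 × 2.600 = 335.0.
Resisting moment M_r = W × 2.73 = 645.8 × 2.73 = 1763.
FS_overturning = M_r/M_o = 1763/335.0 = 5.263.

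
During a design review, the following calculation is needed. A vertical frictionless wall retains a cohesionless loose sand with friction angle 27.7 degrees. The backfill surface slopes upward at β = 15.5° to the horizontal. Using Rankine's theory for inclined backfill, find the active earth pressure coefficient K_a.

K_a = cos β · (cos β − √(cos²β − cos²φ)) / (cos β + √(cos²β − cos²φ)).
cos β = 0.9636, cos φ = 0.8854, √(cos²β − cos²φ) = 0.3803.
K_a = 0.9636 × (0.9636 − 0.3803)/(0.9636 + 0.3803) = 0.4182.

0.418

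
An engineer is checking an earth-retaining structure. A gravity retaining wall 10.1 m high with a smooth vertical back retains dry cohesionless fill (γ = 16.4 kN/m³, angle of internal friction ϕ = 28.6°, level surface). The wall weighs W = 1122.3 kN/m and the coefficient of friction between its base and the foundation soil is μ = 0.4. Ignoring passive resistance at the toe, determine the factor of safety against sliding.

K_a = tan²(45° − 28.6°/2) = 0.3525.
P_a = ½K_aγH² = 0.5×0.3525×16.4×10.1² = 294.9 kN/m, acting at H/3 = 3.367 m above the base.
FS_sliding = μW / P_a = 0.4×1122.3 / 294.9 = 1.522.

1.52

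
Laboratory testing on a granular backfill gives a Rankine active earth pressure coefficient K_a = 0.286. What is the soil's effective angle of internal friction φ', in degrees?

K_a = tan²(45° − φ/2) ⇒ 45° − φ/2 = arctan(√0.286) = 28.14°.
φ = 2(45° − 28.14°) = 33.73°.

33.7°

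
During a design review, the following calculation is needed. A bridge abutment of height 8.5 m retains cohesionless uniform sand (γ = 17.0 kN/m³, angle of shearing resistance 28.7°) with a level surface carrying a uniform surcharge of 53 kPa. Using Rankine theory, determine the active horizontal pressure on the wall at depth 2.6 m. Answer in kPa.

K_a = (1 − sin φ)/(1 + sin φ) = 0.3511.
σ_v = γz + q = 17.0 × 2.6 + 53 = 97.20 kPa.
σ_h = K_a σ_v = 0.3511 × 97.20 = 34.13 kPa.

34.1 kPa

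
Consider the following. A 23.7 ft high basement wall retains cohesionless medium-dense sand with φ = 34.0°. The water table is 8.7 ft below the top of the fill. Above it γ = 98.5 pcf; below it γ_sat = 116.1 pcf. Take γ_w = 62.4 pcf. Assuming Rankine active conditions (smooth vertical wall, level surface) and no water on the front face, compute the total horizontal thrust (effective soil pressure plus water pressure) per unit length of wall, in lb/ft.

K_a = tan²(45° − φ/2) = 0.2827.
γ' = 116.1 − 62.4 = 53.70 pcf. Depth below WT = 15.0 ft.
σ'_h at WT = K_a γ d_w = 242.3 psf; at base = 242.3 + K_a γ' × 15.0 = 470.0 psf.
P₁ (0–8.7 ft) = ½×242.3×8.7 = 1054. P₂ (8.7–23.7 ft) = ½(242.3+470.0)×15.0 = 5342.
P_w = ½ γ_w h₂² = 0.5×62.4×15.0² = 7020. Total = 1054+5342+7020 = 13420 lb/ft.

13400 lb/ft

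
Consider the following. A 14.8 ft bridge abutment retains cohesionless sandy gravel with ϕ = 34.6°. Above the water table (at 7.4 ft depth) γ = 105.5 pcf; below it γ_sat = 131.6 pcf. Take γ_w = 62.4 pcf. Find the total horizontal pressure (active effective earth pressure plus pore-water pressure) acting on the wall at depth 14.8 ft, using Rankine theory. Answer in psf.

K_a = (1 − sin φ)/(1 + sin φ) = 0.2756.
γ' = 131.6 − 62.4 = 69.20 pcf.
Effective vertical stress at 14.8 ft: σ'_v = 105.5×7.4 + 69.20×7.40 = 1293 psf.
σ'_h = K_a σ'_v = 0.2756 × 1293 = 356.3 psf; u = γ_w × 7.40 = 461.8 psf.
Total σ_h = 356.3 + 461.8 = 818.1 psf.

818 psf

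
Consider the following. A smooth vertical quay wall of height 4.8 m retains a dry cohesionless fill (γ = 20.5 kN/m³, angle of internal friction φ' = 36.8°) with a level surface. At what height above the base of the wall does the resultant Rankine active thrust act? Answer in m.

K_a = 0.2508.
The pressure distribution is triangular, so the resultant acts at H/3 above the base = 4.8/3 = 1.600 m.

1.60 m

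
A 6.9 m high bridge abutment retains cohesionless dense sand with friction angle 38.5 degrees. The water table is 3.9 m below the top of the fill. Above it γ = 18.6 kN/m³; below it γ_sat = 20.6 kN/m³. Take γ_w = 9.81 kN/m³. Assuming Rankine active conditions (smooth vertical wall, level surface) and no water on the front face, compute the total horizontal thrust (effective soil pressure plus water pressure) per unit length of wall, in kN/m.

K_a = tan²(45° − φ/2) = 0.2327.
γ' = 20.6 − 9.81 = 10.79 kN/m³. Depth below WT = 3.0 m.
σ'_h at WT = K_a γ d_w = 16.88 kPa; at base = 16.88 + K_a γ' × 3.0 = 24.41 kPa.
P₁ (0–3.9 m) = ½×16.88×3.9 = 32.91. P₂ (3.9–6.9 m) = ½(16.88+24.41)×3.0 = 61.93.
P_w = ½ γ_w h₂² = 0.5×9.81×3.0² = 44.14. Total = 32.91+61.93+44.14 = 139.0 kN/m.

139 kN/m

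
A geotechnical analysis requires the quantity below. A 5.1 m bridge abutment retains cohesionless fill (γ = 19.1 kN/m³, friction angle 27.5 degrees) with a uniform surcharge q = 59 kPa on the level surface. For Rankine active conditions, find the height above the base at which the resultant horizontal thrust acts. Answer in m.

K_a = 0.3682.
Triangular part P₁ = ½K_aγH² = 91.47 at H/3 = 1.700 m; rectangular part P₂ = K_a q H = 110.8 at H/2 = 2.550 m.
ȳ = (P₁·1.700 + P₂·2.550)/(P₁+P₂) = 2.166 m.

2.17 m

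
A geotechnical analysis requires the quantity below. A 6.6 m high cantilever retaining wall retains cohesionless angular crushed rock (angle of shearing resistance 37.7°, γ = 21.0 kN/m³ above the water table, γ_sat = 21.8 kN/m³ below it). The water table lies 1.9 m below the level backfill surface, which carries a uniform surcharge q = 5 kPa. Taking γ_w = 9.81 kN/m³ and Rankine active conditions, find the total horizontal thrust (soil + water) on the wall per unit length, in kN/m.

K_a = tan²(45° − φ/2) = 0.2411.
γ' = 21.8 − 9.81 = 11.99 kN/m³. h₂ = H − d_w = 4.7 m.
σ'_h: at surface K_a·q = 1.205; at WT K_a(q+γd_w) = 10.82; at base K_a(q+γd_w+γ'h₂) = 24.41 kPa.
P₁ = ½(1.205+10.82)×1.9 = 11.43; P₂ = ½(10.82+24.41)×4.7 = 82.79; P_w = ½γ_w h₂² = 108.4.
Total = 11.43+82.79+108.4 = 202.6 kN/m.

203 kN/m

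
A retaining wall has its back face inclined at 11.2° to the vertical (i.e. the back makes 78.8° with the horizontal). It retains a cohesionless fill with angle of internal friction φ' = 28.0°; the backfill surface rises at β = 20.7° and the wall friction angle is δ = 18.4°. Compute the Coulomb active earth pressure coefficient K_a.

K_a = sin²(α+φ) / [sin²α · sin(α−δ) · (1 + √{sin(φ+δ)sin(φ−β) / (sin(α−δ)sin(α+β))})²].
With α = 78.8°, φ = 28.0°, δ = 18.4°, β = 20.7°: K_a = 0.6215.

0.621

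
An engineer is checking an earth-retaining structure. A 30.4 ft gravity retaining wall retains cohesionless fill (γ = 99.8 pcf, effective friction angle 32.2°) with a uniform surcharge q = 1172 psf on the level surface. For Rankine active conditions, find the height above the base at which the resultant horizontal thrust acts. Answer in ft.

K_a = 0.3047.
Triangular part P₁ = ½K_aγH² = 14050 at H/3 = 10.13 ft; rectangular part P₂ = K_a q H = 10860 at H/2 = 15.20 ft.
ȳ = (P₁·10.13 + P₂·15.20)/(P₁+P₂) = 12.34 ft.

12.3 ft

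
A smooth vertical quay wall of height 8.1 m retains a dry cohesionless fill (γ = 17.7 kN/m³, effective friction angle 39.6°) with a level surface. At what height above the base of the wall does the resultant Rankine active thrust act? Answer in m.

2.70 m

K_a = 0.2214.
The pressure distribution is triangular, so the resultant acts at H/3 above the base = 8.1/3 = 2.700 m.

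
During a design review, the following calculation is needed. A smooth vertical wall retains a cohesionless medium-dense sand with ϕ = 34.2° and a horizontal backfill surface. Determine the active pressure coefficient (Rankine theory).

K_a = (1 − sin φ)/(1 + sin φ) = (1 − sin 34.2°)/(1 + sin 34.2°) = 0.2803.

0.280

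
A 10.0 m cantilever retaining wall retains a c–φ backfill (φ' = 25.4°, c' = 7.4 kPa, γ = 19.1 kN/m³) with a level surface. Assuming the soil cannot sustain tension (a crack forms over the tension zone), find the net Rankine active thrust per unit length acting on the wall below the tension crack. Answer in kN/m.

K_a = 0.3996; √K_a = 0.6322.
Tension-crack depth z_c = 2c/(γ√K_a) = 2×7.4/(19.1×0.6322) = 1.226 m.
σ_a at base = K_a γ H − 2c√K_a = 0.3996×19.1×10.0 − 2×7.4×0.6322 = 66.98 kPa.
P_a = ½ × 66.98 × (H − z_c) = 0.5×66.98×8.774 = 293.8 kN/m.

294 kN/m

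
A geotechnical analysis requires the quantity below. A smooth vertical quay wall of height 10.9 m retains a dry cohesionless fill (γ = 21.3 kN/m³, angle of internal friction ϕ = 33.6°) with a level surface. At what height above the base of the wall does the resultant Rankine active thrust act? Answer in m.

3.63 m

K_a = 0.2875.
The pressure distribution is triangular, so the resultant acts at H/3 above the base = 10.9/3 = 3.633 m.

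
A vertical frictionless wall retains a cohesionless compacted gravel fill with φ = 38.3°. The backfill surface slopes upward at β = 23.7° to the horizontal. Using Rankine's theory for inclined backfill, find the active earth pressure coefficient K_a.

K_a = cos β · (cos β − √(cos²β − cos²φ)) / (cos β + √(cos²β − cos²φ)).
cos β = 0.9157, cos φ = 0.7848, √(cos²β − cos²φ) = 0.4718.
K_a = 0.9157 × (0.9157 − 0.4718)/(0.9157 + 0.4718) = 0.2930.

0.293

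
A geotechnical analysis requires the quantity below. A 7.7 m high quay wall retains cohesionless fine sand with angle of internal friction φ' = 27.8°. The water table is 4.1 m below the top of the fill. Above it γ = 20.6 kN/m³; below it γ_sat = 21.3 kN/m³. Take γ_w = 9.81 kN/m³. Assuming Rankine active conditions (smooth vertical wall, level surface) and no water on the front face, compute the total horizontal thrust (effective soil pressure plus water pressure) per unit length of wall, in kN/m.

264 kN/m

K_a = tan²(45° − φ/2) = 0.3639.
γ' = 21.3 − 9.81 = 11.49 kN/m³. Depth below WT = 3.6 m.
σ'_h at WT = K_a γ d_w = 30.73 kPa; at base = 30.73 + K_a γ' × 3.6 = 45.79 kPa.
P₁ (0–4.1 m) = ½×30.73×4.1 = 63.01. P₂ (4.1–7.7 m) = ½(30.73+45.79)×3.6 = 137.7.
P_w = ½ γ_w h₂² = 0.5×9.81×3.6² = 63.57. Total = 63.01+137.7+63.57 = 264.3 kN/m.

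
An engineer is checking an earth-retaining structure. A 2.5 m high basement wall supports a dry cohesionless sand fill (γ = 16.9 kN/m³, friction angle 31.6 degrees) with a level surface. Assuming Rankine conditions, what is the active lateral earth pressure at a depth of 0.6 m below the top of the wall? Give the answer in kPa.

K_a = (1 − sin φ)/(1 + sin φ) = 0.3123.
σ_h = K_a γ z = 0.3123 × 16.9 × 0.6 = 3.167 kPa.

3.17 kPa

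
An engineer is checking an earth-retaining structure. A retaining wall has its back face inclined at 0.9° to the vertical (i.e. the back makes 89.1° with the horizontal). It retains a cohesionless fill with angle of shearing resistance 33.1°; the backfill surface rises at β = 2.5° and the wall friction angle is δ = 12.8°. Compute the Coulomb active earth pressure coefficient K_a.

0.283

K_a = sin²(α+φ) / [sin²α · sin(α−δ) · (1 + √{sin(φ+δ)sin(φ−β) / (sin(α−δ)sin(α+β))})²].
With α = 89.1°, φ = 33.1°, δ = 12.8°, β = 2.5°: K_a = 0.2832.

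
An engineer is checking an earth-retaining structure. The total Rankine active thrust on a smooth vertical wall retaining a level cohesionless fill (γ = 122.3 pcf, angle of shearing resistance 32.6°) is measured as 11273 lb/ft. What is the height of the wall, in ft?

K_a = 0.2997. P_a = ½ K_a γ H² ⇒ H = √(2P_a/(K_a γ)).
H = √(2×11273/(0.2997×122.3)) = 24.80 ft.

24.8 ft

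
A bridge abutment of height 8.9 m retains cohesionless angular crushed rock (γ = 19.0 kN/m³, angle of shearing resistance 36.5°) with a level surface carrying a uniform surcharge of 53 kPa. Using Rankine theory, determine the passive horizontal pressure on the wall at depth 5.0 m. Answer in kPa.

K_p = (1 + sin φ)/(1 − sin φ) = 3.936.
σ_v = γz + q = 19.0 × 5.0 + 53 = 148.0 kPa.
σ_h = K_p σ_v = 3.936 × 148.0 = 582.5 kPa.

583 kPa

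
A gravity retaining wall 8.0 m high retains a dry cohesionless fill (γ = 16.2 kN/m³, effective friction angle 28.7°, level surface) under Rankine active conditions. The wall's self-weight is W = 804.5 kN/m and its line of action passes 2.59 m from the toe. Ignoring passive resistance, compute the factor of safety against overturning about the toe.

4.29

K_a = tan²(45° − 28.7°/2) = 0.3511.
P_a = ½K_aγH² = 0.5×0.3511×16.2×8.0² = 182.0 kN/m, acting at H/3 = 2.667 m above the base.
Overturning moment M_o = P_a × H/3 = 182.0 × 2.667 = 485.4.
Resisting moment M_r = W × 2.59 = 804.5 × 2.59 = 2084.
FS_overturning = M_r/M_o = 2084/485.4 = 4.292.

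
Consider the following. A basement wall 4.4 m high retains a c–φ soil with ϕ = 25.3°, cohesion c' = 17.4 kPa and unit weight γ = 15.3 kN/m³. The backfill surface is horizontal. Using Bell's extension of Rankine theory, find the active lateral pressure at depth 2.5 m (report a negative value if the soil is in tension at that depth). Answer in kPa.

K_a = (1 − sin φ)/(1 + sin φ) = 0.4012.
σ_a = K_a γ z − 2c√K_a = 0.4012×15.3×2.5 − 2×17.4×0.6334 = -6.697 kPa.

-6.70 kPa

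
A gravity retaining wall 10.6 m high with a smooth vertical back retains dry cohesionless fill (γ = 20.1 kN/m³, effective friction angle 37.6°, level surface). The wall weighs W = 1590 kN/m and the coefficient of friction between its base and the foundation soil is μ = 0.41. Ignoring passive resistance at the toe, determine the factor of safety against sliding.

K_a = tan²(45° − 37.6°/2) = 0.2421.
P_a = ½K_aγH² = 0.5×0.2421×20.1×10.6² = 273.4 kN/m, acting at H/3 = 3.533 m above the base.
FS_sliding = μW / P_a = 0.41×1590 / 273.4 = 2.384.

2.38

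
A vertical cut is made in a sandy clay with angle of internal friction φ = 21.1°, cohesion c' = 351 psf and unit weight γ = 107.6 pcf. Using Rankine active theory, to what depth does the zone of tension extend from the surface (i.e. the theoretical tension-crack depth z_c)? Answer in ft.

9.51 ft

K_a = tan²(45° − 21.1°/2) = 0.4706; √K_a = 0.6860.
The active pressure is zero where K_a γ z = 2c√K_a, so z_c = 2c/(γ√K_a) = 2×351/(107.6×0.6860) = 9.510 ft.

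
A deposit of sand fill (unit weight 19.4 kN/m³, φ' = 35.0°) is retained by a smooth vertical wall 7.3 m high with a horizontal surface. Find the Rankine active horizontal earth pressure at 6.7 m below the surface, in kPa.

35.2 kPa

K_a = (1 − sin φ)/(1 + sin φ) = 0.2710.
σ_h = K_a γ z = 0.2710 × 19.4 × 6.7 = 35.22 kPa.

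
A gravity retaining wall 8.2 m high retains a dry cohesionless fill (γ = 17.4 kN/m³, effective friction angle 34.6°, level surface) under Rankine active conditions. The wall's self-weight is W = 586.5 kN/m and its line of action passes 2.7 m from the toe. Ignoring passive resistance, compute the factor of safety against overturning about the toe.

K_a = tan²(45° − 34.6°/2) = 0.2756.
P_a = ½K_aγH² = 0.5×0.2756×17.4×8.2² = 161.2 kN/m, acting at H/3 = 2.733 m above the base.
Overturning moment M_o = P_a × H/3 = 161.2 × 2.733 = 440.7.
Resisting moment M_r = W × 2.7 = 586.5 × 2.7 = 1584.
FS_overturning = M_r/M_o = 1584/440.7 = 3.593.

3.59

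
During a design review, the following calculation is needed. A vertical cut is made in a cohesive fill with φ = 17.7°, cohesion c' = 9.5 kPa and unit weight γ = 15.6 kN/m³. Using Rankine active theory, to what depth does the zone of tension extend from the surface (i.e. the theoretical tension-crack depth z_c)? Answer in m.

1.67 m

K_a = tan²(45° − 17.7°/2) = 0.5337; √K_a = 0.7306.
The active pressure is zero where K_a γ z = 2c√K_a, so z_c = 2c/(γ√K_a) = 2×9.5/(15.6×0.7306) = 1.667 m.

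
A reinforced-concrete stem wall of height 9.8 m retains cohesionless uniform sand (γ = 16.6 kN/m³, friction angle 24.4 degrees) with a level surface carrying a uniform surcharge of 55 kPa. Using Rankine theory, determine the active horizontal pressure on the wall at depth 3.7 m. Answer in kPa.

K_a = (1 − sin φ)/(1 + sin φ) = 0.4153.
σ_v = γz + q = 16.6 × 3.7 + 55 = 116.4 kPa.
σ_h = K_a σ_v = 0.4153 × 116.4 = 48.35 kPa.

48.4 kPa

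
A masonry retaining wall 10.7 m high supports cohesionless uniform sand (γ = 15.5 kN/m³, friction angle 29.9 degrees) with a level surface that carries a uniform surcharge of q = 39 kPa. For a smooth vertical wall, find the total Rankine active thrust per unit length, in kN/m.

K_a = tan²(45° − φ/2) = 0.3347.
Soil triangle: ½ K_a γ H² = 0.5×0.3347×15.5×10.7² = 297.0 kN/m.
Surcharge rectangle: K_a q H = 0.3347×39×10.7 = 139.7 kN/m.
Total = 297.0 + 139.7 = 436.6 kN/m.

437 kN/m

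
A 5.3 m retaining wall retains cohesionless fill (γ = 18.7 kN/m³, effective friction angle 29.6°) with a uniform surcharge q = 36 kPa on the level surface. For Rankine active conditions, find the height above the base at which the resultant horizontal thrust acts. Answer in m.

K_a = 0.3387.
Triangular part P₁ = ½K_aγH² = 88.97 at H/3 = 1.767 m; rectangular part P₂ = K_a q H = 64.63 at H/2 = 2.650 m.
ȳ = (P₁·1.767 + P₂·2.650)/(P₁+P₂) = 2.138 m.

2.14 m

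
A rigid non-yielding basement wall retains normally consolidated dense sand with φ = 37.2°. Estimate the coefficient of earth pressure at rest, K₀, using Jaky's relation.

K₀ = 1 − sin φ' = 1 − sin 37.2° = 0.3954.

0.395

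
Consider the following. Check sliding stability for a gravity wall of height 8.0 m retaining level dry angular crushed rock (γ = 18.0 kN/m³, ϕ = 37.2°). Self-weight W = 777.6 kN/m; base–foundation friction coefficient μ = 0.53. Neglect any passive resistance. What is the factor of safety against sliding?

2.90

K_a = tan²(45° − 37.2°/2) = 0.2464.
P_a = ½K_aγH² = 0.5×0.2464×18.0×8.0² = 141.9 kN/m, acting at H/3 = 2.667 m above the base.
FS_sliding = μW / P_a = 0.53×777.6 / 141.9 = 2.904.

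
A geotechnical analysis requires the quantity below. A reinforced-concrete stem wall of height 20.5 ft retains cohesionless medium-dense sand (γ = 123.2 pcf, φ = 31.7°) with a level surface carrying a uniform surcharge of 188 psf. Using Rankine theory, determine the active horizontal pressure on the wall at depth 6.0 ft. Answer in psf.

288 psf

K_a = (1 − sin φ)/(1 + sin φ) = 0.3111.
σ_v = γz + q = 123.2 × 6.0 + 188 = 927.2 psf.
σ_h = K_a σ_v = 0.3111 × 927.2 = 288.4 psf.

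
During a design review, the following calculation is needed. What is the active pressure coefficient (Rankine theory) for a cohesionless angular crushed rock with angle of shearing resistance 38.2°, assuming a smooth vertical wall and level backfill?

K_a = (1 − sin φ)/(1 + sin φ) = (1 − sin 38.2°)/(1 + sin 38.2°) = 0.2358.

0.236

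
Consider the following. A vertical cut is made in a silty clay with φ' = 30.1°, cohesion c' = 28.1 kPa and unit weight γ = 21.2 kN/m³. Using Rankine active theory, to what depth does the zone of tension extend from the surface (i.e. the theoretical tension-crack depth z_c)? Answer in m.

4.60 m

K_a = tan²(45° − 30.1°/2) = 0.3320; √K_a = 0.5762.
The active pressure is zero where K_a γ z = 2c√K_a, so z_c = 2c/(γ√K_a) = 2×28.1/(21.2×0.5762) = 4.601 m.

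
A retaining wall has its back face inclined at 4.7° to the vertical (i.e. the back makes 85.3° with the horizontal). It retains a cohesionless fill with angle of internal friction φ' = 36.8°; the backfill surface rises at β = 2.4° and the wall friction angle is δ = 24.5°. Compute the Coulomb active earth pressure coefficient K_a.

0.269

K_a = sin²(α+φ) / [sin²α · sin(α−δ) · (1 + √{sin(φ+δ)sin(φ−β) / (sin(α−δ)sin(α+β))})²].
With α = 85.3°, φ = 36.8°, δ = 24.5°, β = 2.4°: K_a = 0.2691.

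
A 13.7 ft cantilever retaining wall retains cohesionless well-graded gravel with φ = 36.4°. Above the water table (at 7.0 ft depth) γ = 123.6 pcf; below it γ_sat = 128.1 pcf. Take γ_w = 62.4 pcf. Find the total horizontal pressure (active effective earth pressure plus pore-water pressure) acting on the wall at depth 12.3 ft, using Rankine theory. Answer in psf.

640 psf

K_a = (1 − sin φ)/(1 + sin φ) = 0.2552.
γ' = 128.1 − 62.4 = 65.70 pcf.
Effective vertical stress at 12.3 ft: σ'_v = 123.6×7.0 + 65.70×5.30 = 1213 psf.
σ'_h = K_a σ'_v = 0.2552 × 1213 = 309.6 psf; u = γ_w × 5.30 = 330.7 psf.
Total σ_h = 309.6 + 330.7 = 640.3 psf.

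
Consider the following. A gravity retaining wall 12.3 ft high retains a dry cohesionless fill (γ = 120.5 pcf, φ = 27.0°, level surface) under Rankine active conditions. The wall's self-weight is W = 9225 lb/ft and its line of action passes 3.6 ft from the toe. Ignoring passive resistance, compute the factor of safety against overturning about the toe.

2.37

K_a = tan²(45° − 27.0°/2) = 0.3755.
P_a = ½K_aγH² = 0.5×0.3755×120.5×12.3² = 3423 lb/ft, acting at H/3 = 4.100 ft above the base.
Overturning moment M_o = P_a × H/3 = 3423 × 4.100 = 14030.
Resisting moment M_r = W × 3.6 = 9225 × 3.6 = 33210.
FS_overturning = M_r/M_o = 33210/14030 = 2.366.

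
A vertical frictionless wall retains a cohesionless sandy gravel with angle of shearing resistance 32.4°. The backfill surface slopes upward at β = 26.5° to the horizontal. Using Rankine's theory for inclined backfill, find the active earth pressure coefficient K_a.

0.449

K_a = cos β · (cos β − √(cos²β − cos²φ)) / (cos β + √(cos²β − cos²φ)).
cos β = 0.8949, cos φ = 0.8443, √(cos²β − cos²φ) = 0.2967.
K_a = 0.8949 × (0.8949 − 0.2967)/(0.8949 + 0.2967) = 0.4493.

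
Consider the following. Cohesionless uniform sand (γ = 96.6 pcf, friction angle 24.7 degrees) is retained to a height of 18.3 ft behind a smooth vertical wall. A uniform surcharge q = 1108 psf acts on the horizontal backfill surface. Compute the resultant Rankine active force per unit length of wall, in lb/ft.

K_a = tan²(45° − φ/2) = 0.4106.
Soil triangle: ½ K_a γ H² = 0.5×0.4106×96.6×18.3² = 6641 lb/ft.
Surcharge rectangle: K_a q H = 0.4106×1108×18.3 = 8325 lb/ft.
Total = 6641 + 8325 = 14970 lb/ft.

15000 lb/ft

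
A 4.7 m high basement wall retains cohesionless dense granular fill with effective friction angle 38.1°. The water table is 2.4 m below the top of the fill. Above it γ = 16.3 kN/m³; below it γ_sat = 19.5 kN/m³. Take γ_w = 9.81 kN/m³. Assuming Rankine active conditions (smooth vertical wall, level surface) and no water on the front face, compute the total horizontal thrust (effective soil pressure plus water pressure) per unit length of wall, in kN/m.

K_a = tan²(45° − φ/2) = 0.2368.
γ' = 19.5 − 9.81 = 9.690 kN/m³. Depth below WT = 2.3 m.
σ'_h at WT = K_a γ d_w = 9.265 kPa; at base = 9.265 + K_a γ' × 2.3 = 14.54 kPa.
P₁ (0–2.4 m) = ½×9.265×2.4 = 11.12. P₂ (2.4–4.7 m) = ½(9.265+14.54)×2.3 = 27.38.
P_w = ½ γ_w h₂² = 0.5×9.81×2.3² = 25.95. Total = 11.12+27.38+25.95 = 64.44 kN/m.

64.4 kN/m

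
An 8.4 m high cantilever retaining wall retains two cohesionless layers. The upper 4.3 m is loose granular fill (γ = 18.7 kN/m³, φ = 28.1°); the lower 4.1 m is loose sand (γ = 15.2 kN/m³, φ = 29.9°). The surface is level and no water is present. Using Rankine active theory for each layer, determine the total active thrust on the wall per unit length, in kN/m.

K_a1 = tan²(45°−28.1°/2) = 0.3596; K_a2 = tan²(45°−29.9°/2) = 0.3347.
Layer 1: σ at base = K_a1 γ₁ h₁ = 28.92 kPa; P₁ = ½×28.92×4.3 = 62.17.
Layer 2: σ_v at top = γ₁h₁ = 80.41; σ_h top = K_a2×80.41 = 26.91; σ_h base = K_a2×(80.41+15.2×4.1) = 47.77.
P₂ = ½(26.91+47.77)×4.1 = 153.1. Total P_a = 62.17+153.1 = 215.3 kN/m.

215 kN/m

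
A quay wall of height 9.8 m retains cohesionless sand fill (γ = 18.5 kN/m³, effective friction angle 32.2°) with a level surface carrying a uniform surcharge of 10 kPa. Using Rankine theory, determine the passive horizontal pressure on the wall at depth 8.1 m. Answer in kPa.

K_p = (1 + sin φ)/(1 − sin φ) = 3.282.
σ_v = γz + q = 18.5 × 8.1 + 10 = 159.8 kPa.
σ_h = K_p σ_v = 3.282 × 159.8 = 524.6 kPa.

525 kPa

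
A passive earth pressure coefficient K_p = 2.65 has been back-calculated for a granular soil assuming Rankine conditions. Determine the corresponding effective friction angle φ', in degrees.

K_p = (1+sin φ)/(1−sin φ) ⇒ sin φ = (K_p − 1)/(K_p + 1) = 0.4521.
φ = arcsin(0.4521) = 26.88°.

26.9°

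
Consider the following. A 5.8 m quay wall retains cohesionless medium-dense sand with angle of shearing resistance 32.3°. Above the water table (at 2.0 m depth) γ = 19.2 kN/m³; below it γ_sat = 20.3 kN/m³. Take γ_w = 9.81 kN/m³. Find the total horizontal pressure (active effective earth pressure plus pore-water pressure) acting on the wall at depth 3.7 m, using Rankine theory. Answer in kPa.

K_a = (1 − sin φ)/(1 + sin φ) = 0.3035.
γ' = 20.3 − 9.81 = 10.49 kN/m³.
Effective vertical stress at 3.7 m: σ'_v = 19.2×2.0 + 10.49×1.70 = 56.23 kPa.
σ'_h = K_a σ'_v = 0.3035 × 56.23 = 17.07 kPa; u = γ_w × 1.70 = 16.68 kPa.
Total σ_h = 17.07 + 16.68 = 33.74 kPa.

33.7 kPa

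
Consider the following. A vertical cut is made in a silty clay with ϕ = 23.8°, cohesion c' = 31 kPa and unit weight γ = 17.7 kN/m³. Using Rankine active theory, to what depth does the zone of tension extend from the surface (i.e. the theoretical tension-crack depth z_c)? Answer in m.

5.37 m

K_a = tan²(45° − 23.8°/2) = 0.4250; √K_a = 0.6519.
The active pressure is zero where K_a γ z = 2c√K_a, so z_c = 2c/(γ√K_a) = 2×31/(17.7×0.6519) = 5.373 m.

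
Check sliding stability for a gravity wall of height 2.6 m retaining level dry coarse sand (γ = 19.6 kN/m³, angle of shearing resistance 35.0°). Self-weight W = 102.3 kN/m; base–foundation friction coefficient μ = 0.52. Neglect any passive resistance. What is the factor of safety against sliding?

K_a = tan²(45° − 35.0°/2) = 0.2710.
P_a = ½K_aγH² = 0.5×0.2710×19.6×2.6² = 17.95 kN/m, acting at H/3 = 0.8667 m above the base.
FS_sliding = μW / P_a = 0.52×102.3 / 17.95 = 2.963.

2.96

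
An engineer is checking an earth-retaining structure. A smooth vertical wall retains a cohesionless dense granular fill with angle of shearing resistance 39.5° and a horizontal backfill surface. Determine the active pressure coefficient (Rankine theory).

K_a = (1 − sin φ)/(1 + sin φ) = (1 − sin 39.5°)/(1 + sin 39.5°) = 0.2224.

0.222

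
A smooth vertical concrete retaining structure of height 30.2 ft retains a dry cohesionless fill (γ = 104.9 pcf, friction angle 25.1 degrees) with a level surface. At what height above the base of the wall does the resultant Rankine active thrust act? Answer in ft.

K_a = 0.4043.
The pressure distribution is triangular, so the resultant acts at H/3 above the base = 30.2/3 = 10.07 ft.

10.1 ft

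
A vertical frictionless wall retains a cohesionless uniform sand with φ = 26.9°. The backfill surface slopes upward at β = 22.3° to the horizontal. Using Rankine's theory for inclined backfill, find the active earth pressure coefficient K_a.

K_a = cos β · (cos β − √(cos²β − cos²φ)) / (cos β + √(cos²β − cos²φ)).
cos β = 0.9252, cos φ = 0.8918, √(cos²β − cos²φ) = 0.2464.
K_a = 0.9252 × (0.9252 − 0.2464)/(0.9252 + 0.2464) = 0.5361.

0.536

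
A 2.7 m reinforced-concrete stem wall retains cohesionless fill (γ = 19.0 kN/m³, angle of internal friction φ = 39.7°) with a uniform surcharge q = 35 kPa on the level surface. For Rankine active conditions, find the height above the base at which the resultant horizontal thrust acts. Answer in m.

1.16 m

K_a = 0.2204.
Triangular part P₁ = ½K_aγH² = 15.27 at H/3 = 0.9000 m; rectangular part P₂ = K_a q H = 20.83 at H/2 = 1.350 m.
ȳ = (P₁·0.9000 + P₂·1.350)/(P₁+P₂) = 1.160 m.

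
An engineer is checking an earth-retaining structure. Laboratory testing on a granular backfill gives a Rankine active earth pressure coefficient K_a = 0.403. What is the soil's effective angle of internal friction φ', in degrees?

25.2°

K_a = tan²(45° − φ/2) ⇒ 45° − φ/2 = arctan(√0.403) = 32.41°.
φ = 2(45° − 32.41°) = 25.18°.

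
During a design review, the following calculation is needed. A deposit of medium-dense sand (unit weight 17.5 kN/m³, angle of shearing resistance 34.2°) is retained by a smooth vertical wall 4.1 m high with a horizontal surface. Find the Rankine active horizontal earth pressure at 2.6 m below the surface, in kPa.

K_a = (1 − sin φ)/(1 + sin φ) = 0.2803.
σ_h = K_a γ z = 0.2803 × 17.5 × 2.6 = 12.76 kPa.

12.8 kPa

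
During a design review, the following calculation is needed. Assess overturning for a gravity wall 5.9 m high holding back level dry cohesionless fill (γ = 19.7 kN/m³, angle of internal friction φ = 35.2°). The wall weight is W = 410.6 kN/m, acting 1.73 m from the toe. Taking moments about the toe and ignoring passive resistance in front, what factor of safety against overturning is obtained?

3.92

K_a = tan²(45° − 35.2°/2) = 0.2687.
P_a = ½K_aγH² = 0.5×0.2687×19.7×5.9² = 92.13 kN/m, acting at H/3 = 1.967 m above the base.
Overturning moment M_o = P_a × H/3 = 92.13 × 1.967 = 181.2.
Resisting moment M_r = W × 1.73 = 410.6 × 1.73 = 710.3.
FS_overturning = M_r/M_o = 710.3/181.2 = 3.921.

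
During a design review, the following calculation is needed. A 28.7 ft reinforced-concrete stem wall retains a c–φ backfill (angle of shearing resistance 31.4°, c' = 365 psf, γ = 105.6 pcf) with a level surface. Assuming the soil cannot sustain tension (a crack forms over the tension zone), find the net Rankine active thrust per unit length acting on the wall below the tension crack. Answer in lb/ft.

K_a = 0.3149; √K_a = 0.5612.
Tension-crack depth z_c = 2c/(γ√K_a) = 2×365/(105.6×0.5612) = 12.32 ft.
σ_a at base = K_a γ H − 2c√K_a = 0.3149×105.6×28.7 − 2×365×0.5612 = 544.8 psf.
P_a = ½ × 544.8 × (H − z_c) = 0.5×544.8×16.38 = 4462 lb/ft.

4460 lb/ft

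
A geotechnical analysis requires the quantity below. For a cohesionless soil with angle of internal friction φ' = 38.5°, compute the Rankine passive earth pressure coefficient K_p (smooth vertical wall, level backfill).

4.30

K_p = (1 + sin φ)/(1 − sin φ) = tan²(45° + 38.5°/2) = 4.298.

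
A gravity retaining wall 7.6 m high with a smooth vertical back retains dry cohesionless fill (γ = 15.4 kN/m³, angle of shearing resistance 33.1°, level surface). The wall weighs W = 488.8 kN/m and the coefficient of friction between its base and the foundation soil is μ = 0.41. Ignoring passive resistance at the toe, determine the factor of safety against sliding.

1.53

K_a = tan²(45° − 33.1°/2) = 0.2936.
P_a = ½K_aγH² = 0.5×0.2936×15.4×7.6² = 130.6 kN/m, acting at H/3 = 2.533 m above the base.
FS_sliding = μW / P_a = 0.41×488.8 / 130.6 = 1.535.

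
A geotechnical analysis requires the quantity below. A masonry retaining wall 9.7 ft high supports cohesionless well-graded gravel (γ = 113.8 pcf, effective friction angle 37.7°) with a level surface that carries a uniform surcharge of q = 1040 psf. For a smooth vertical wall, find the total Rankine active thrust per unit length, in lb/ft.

K_a = tan²(45° − φ/2) = 0.2411.
Soil triangle: ½ K_a γ H² = 0.5×0.2411×113.8×9.7² = 1291 lb/ft.
Surcharge rectangle: K_a q H = 0.2411×1040×9.7 = 2432 lb/ft.
Total = 1291 + 2432 = 3722 lb/ft.

3720 lb/ft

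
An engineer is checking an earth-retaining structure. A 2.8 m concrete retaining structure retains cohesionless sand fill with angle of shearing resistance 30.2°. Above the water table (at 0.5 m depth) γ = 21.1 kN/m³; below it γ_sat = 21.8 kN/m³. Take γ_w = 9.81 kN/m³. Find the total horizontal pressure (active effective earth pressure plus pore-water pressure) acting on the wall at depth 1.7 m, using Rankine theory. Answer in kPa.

20.0 kPa

K_a = (1 − sin φ)/(1 + sin φ) = 0.3307.
γ' = 21.8 − 9.81 = 11.99 kN/m³.
Effective vertical stress at 1.7 m: σ'_v = 21.1×0.5 + 11.99×1.20 = 24.94 kPa.
σ'_h = K_a σ'_v = 0.3307 × 24.94 = 8.246 kPa; u = γ_w × 1.20 = 11.77 kPa.
Total σ_h = 8.246 + 11.77 = 20.02 kPa.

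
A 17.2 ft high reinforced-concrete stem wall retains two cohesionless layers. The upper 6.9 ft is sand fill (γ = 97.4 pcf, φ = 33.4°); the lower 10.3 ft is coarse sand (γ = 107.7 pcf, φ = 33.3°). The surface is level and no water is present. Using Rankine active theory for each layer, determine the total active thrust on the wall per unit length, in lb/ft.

4350 lb/ft

K_a1 = tan²(45°−33.4°/2) = 0.2899; K_a2 = tan²(45°−33.3°/2) = 0.2911.
Layer 1: σ at base = K_a1 γ₁ h₁ = 194.8 psf; P₁ = ½×194.8×6.9 = 672.2.
Layer 2: σ_v at top = γ₁h₁ = 672.1; σ_h top = K_a2×672.1 = 195.7; σ_h base = K_a2×(672.1+107.7×10.3) = 518.6.
P₂ = ½(195.7+518.6)×10.3 = 3679. Total P_a = 672.2+3679 = 4351 lb/ft.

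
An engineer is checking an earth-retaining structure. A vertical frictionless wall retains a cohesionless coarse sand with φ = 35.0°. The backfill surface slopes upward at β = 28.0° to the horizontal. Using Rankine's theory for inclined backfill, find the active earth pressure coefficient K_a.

K_a = cos β · (cos β − √(cos²β − cos²φ)) / (cos β + √(cos²β − cos²φ)).
cos β = 0.8829, cos φ = 0.8192, √(cos²β − cos²φ) = 0.3295.
K_a = 0.8829 × (0.8829 − 0.3295)/(0.8829 + 0.3295) = 0.4030.

0.403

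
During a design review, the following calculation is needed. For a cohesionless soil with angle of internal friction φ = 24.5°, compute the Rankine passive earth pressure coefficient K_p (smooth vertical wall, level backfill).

2.42

K_p = (1 + sin φ)/(1 − sin φ) = tan²(45° + 24.5°/2) = 2.417.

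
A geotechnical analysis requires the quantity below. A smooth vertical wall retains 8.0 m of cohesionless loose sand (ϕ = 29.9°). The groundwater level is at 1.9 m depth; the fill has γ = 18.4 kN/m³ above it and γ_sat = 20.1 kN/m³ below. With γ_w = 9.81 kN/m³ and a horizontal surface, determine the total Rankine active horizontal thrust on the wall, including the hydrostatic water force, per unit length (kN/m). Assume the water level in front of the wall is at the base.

329 kN/m

K_a = tan²(45° − φ/2) = 0.3347.
γ' = 20.1 − 9.81 = 10.29 kN/m³. Depth below WT = 6.1 m.
σ'_h at WT = K_a γ d_w = 11.70 kPa; at base = 11.70 + K_a γ' × 6.1 = 32.71 kPa.
P₁ (0–1.9 m) = ½×11.70×1.9 = 11.12. P₂ (1.9–8.0 m) = ½(11.70+32.71)×6.1 = 135.4.
P_w = ½ γ_w h₂² = 0.5×9.81×6.1² = 182.5. Total = 11.12+135.4+182.5 = 329.1 kN/m.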